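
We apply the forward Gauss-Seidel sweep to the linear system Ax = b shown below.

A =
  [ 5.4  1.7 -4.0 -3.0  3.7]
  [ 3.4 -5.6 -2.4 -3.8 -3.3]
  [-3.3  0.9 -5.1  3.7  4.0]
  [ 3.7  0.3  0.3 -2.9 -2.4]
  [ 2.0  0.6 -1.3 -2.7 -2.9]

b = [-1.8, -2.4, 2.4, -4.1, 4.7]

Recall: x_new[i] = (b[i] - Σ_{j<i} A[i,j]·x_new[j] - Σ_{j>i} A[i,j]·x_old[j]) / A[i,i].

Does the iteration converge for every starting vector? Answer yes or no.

no

Let D = diag(5.4, -5.6, -5.1, -2.9, -2.9); L, U the strict triangles.
Gauss-Seidel: T = -(D+L)⁻¹U, row 0 first, T[0,2] = -(-4)/(5.4) = +0.7407; later rows by forward substitution.
  T[0,:] = [+0.0000  -0.3148  +0.7407  +0.5556  -0.6852]
  T[1,:] = [+0.0000  -0.1911  +0.0212  -0.3413  -1.0053]
  T[2,:] = [+0.0000  +0.1700  -0.4756  +0.3058  +1.0503]
  T[3,:] = [+0.0000  -0.4038  +0.8981  +0.7051  -1.6971]
  T[4,:] = [+0.0000  +0.0431  -0.1077  -0.4811  +0.4288]
|λ(T)| sorted: 1.3979, 1.0269, 0.2511, 0.1550, 0.0000.
spectral radius ρ = 1.3979; 1.3979 > 1: divergent.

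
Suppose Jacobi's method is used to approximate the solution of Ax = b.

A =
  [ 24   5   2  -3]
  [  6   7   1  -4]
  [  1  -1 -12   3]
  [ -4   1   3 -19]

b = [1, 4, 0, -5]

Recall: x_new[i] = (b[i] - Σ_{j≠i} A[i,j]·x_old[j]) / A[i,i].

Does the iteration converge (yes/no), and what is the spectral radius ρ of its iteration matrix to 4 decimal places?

Write A = D+L+U with D = diag(24, 7, -12, -19).
Jacobi: T = -D⁻¹(L+U), T[0,1] = -(5)/(24) = -0.2083; T[0,0] = 0.
  T[0,:] = [+0.0000, -0.2083, -0.0833, +0.1250]
  T[1,:] = [-0.8571, +0.0000, -0.1429, +0.5714]
  T[2,:] = [+0.0833, -0.0833, +0.0000, +0.2500]
  T[3,:] = [-0.2105, +0.0526, +0.1579, +0.0000]
moduli |λ_i(T)| = 0.4645, 0.3552, 0.2845, 0.1752.
ρ = 0.4645; 0.4645 < 1: convergent.

yes, ρ = 0.4645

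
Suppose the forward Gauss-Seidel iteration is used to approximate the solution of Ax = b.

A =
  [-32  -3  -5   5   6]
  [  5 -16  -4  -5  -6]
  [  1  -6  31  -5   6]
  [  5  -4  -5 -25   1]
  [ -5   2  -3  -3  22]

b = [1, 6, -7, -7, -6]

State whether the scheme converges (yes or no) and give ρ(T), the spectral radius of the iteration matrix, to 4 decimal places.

yes, ρ = 0.2102

Let D = diag(-32, -16, 31, -25, 22); L, U the strict triangles.
GS T = -(D+L)⁻¹U: row 0 first, T[0,4] = -(6)/(-32) = +0.1875; later rows by forward substitution.
  T[0,:] = [+0.0000, -0.0938, -0.1562, +0.1562, +0.1875]
  T[1,:] = [+0.0000, -0.0293, -0.2988, -0.2637, -0.3164]
  T[2,:] = [+0.0000, -0.0026, -0.0528, +0.1052, -0.2608]
  T[3,:] = [+0.0000, -0.0135, +0.0271, +0.0524, +0.1803]
  T[4,:] = [+0.0000, -0.0208, -0.0118, +0.0810, +0.0604]
|λ(T)| sorted: 0.2102, 0.1752, 0.0305, 0.0305, 0.0000.
spectral radius ρ = 0.2102; 0.2102 < 1 ⇒ converges.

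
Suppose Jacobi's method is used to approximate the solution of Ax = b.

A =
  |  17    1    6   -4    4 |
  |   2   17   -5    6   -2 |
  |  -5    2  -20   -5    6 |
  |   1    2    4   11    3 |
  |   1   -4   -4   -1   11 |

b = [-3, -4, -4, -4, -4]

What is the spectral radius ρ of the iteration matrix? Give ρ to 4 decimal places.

0.8251

Split A = D + L + U, D = diag(17, 17, -20, 11, 11).
T_J = -D⁻¹(L+U): T[2,0] = -(-5)/(-20) = -0.2500; T[2,2] = 0.
  T[0,:] = [+0.0000 -0.0588 -0.3529 +0.2353 -0.2353]
  T[1,:] = [-0.1176 +0.0000 +0.2941 -0.3529 +0.1176]
  T[2,:] = [-0.2500 +0.1000 +0.0000 -0.2500 +0.3000]
  T[3,:] = [-0.0909 -0.1818 -0.3636 +0.0000 -0.2727]
  T[4,:] = [-0.0909 +0.3636 +0.3636 +0.0909 +0.0000]
eigenvalue magnitudes: 0.8251, 0.3909, 0.3206, 0.3206, 0.0036.
ρ = 0.8251; 0.8251 < 1, so it converges for any x₀.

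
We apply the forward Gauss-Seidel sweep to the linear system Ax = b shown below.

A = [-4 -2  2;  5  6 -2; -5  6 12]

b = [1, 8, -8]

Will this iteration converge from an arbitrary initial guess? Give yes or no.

Let D = diag(-4, 6, 12); L, U the strict triangles.
Gauss-Seidel: T = -(D+L)⁻¹U, row 0 first, T[0,1] = -(-2)/(-4) = -0.5000; later rows by forward substitution.
  T[0,:] = [+0.0000  -0.5000  +0.5000]
  T[1,:] = [+0.0000  +0.4167  -0.0833]
  T[2,:] = [+0.0000  -0.4167  +0.2500]
moduli |λ_i(T)| = 0.5375, 0.1292, 0.0000.
ρ = 0.5375; 0.5375 < 1 ⇒ converges.

yes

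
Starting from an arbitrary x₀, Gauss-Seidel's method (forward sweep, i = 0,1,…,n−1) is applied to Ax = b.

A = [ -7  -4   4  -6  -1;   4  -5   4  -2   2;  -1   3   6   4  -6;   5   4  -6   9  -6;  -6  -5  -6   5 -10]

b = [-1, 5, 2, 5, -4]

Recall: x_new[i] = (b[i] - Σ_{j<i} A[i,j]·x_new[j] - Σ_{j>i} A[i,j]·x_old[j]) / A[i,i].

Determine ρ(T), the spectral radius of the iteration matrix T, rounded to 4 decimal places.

1.3093

Write A = D+L+U with D = diag(-7, -5, 6, 9, -10).
Gauss-Seidel: T = -(D+L)⁻¹U, row 0 first, T[0,4] = -(-1)/(-7) = -0.1429; later rows by forward substitution.
  T[0,:] = [+0.0000, -0.5714, +0.5714, -0.8571, -0.1429]
  T[1,:] = [+0.0000, -0.4571, +1.2571, -1.0857, +0.2857]
  T[2,:] = [+0.0000, +0.1333, -0.5333, -0.2667, +0.8333]
  T[3,:] = [+0.0000, +0.6095, -1.2317, +0.7810, +1.1746]
  T[4,:] = [+0.0000, +0.7962, -1.2673, +1.6076, +0.0302]
|eigenvalues of T|: 1.3093, 0.8523, 0.8523, 0.1282, 0.0000.
spectral radius ρ = 1.3093; 1.3093 > 1, so it fails to converge.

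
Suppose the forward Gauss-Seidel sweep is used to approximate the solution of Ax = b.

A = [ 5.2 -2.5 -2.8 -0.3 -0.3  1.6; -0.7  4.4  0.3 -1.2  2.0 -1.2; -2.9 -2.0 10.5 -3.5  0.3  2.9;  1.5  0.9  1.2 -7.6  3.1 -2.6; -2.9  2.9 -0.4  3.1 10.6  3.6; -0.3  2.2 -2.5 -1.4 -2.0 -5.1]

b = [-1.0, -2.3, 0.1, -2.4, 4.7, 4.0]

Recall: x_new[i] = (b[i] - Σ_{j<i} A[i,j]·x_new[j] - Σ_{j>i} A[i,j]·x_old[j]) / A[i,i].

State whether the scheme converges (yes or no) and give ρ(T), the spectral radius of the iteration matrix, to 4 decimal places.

Diagonal D = diag(5.2, 4.4, 10.5, -7.6, 10.6, -5.1); L, U strict lower/upper.
T_GS = -(D+L)⁻¹U: row 0 first, T[0,3] = -(-0.3)/(5.2) = +0.0577; later rows by forward substitution.
  T[0,:] = [+0.0000, +0.4808, +0.5385, +0.0577, +0.0577, -0.3077]
  T[1,:] = [+0.0000, +0.0765, +0.0175, +0.2819, -0.4454, +0.2238]
  T[2,:] = [+0.0000, +0.1474, +0.1520, +0.4030, -0.0975, -0.3185]
  T[3,:] = [+0.0000, +0.1272, +0.1324, +0.1084, +0.3512, -0.4266]
  T[4,:] = [+0.0000, +0.0790, +0.1096, -0.0778, +0.0313, -0.3723]
  T[5,:] = [+0.0000, -0.1334, -0.1780, -0.0786, -0.2564, +0.5339]
eigenvalue magnitudes: 0.8526, 0.1815, 0.1815, 0.1122, 0.0282, 0.0000.
ρ(T) = max|λ| = 0.8526; 0.8526 < 1 ⇒ converges.

yes, ρ = 0.8526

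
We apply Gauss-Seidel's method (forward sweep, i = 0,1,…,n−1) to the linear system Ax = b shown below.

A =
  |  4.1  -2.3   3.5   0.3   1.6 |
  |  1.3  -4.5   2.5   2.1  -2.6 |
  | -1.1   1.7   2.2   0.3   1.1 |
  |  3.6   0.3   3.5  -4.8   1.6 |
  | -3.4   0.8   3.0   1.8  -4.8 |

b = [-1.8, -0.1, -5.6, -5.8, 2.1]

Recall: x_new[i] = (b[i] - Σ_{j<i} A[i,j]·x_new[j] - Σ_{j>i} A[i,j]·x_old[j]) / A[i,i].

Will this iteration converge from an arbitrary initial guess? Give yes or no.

Let D = diag(4.1, -4.5, 2.2, -4.8, -4.8); L, U the strict triangles.
T_GS = -(D+L)⁻¹U: row 0 first, T[0,2] = -(3.5)/(4.1) = -0.8537; later rows by forward substitution.
  T[0,:] = [+0.0000, +0.5610, -0.8537, -0.0732, -0.3902]
  T[1,:] = [+0.0000, +0.1621, +0.3089, +0.4455, -0.6905]
  T[2,:] = [+0.0000, +0.1553, -0.6656, -0.5172, -0.1615]
  T[3,:] = [+0.0000, +0.5441, -1.1062, -0.4042, -0.1203]
  T[4,:] = [+0.0000, -0.0693, -0.1746, -0.3487, +0.0153]
|eigenvalues of T|: 1.4565, 0.6903, 0.0999, 0.0999, 0.0000.
ρ = 1.4565; 1.4565 > 1 ⇒ diverges.

no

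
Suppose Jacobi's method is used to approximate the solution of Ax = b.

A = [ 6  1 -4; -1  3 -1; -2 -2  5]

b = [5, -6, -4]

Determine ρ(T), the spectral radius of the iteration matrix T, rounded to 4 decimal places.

0.6667

Write A = D+L+U with D = diag(6, 3, 5).
Jacobi T = -D⁻¹(L+U): T[2,0] = -(-2)/(5) = +0.4000; T[2,2] = 0.
  T[0,:] = [+0.0000 -0.1667 +0.6667]
  T[1,:] = [+0.3333 +0.0000 +0.3333]
  T[2,:] = [+0.4000 +0.4000 +0.0000]
|eigenvalues of T|: 0.6667, 0.4387, 0.2279.
ρ(T) = max|λ| = 0.6667; 0.6667 < 1: convergent.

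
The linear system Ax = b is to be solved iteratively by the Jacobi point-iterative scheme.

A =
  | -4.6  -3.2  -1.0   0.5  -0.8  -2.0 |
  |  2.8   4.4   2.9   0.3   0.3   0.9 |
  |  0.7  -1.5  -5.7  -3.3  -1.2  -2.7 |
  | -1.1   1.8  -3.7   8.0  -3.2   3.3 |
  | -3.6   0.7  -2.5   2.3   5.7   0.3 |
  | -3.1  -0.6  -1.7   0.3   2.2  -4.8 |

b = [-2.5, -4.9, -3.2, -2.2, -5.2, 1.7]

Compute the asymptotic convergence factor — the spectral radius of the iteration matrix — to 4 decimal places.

A = D + L + U where D = diag(-4.6, 4.4, -5.7, 8, 5.7, -4.8).
Jacobi T = -D⁻¹(L+U): T[4,2] = -(-2.5)/(5.7) = +0.4386; T[4,4] = 0.
  T[0,:] = [+0.0000, -0.6957, -0.2174, +0.1087, -0.1739, -0.4348]
  T[1,:] = [-0.6364, +0.0000, -0.6591, -0.0682, -0.0682, -0.2045]
  T[2,:] = [+0.1228, -0.2632, +0.0000, -0.5789, -0.2105, -0.4737]
  T[3,:] = [+0.1375, -0.2250, +0.4625, +0.0000, +0.4000, -0.4125]
  T[4,:] = [+0.6316, -0.1228, +0.4386, -0.4035, +0.0000, -0.0526]
  T[5,:] = [-0.6458, -0.1250, -0.3542, +0.0625, +0.4583, +0.0000]
|λ(T)| sorted: 1.1841, 0.7687, 0.7687, 0.7183, 0.3040, 0.0873.
ρ = 1.1841; 1.1841 > 1 ⇒ diverges.

1.1841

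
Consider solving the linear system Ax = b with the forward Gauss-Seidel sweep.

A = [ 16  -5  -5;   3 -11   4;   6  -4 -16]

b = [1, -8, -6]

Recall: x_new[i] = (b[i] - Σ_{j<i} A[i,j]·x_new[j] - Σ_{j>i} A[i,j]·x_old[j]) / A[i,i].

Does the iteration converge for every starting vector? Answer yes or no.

A = D + L + U where D = diag(16, -11, -16).
Gauss-Seidel: T = -(D+L)⁻¹U, row 0 first, T[0,2] = -(-5)/(16) = +0.3125; later rows by forward substitution.
  T[0,:] = [+0.0000 +0.3125 +0.3125]
  T[1,:] = [+0.0000 +0.0852 +0.4489]
  T[2,:] = [+0.0000 +0.0959 +0.0050]
|roots of det(T-λI)|: 0.2564, 0.1662, 0.0000.
spectral radius ρ = 0.2564; 0.2564 < 1 ⇒ converges.

yes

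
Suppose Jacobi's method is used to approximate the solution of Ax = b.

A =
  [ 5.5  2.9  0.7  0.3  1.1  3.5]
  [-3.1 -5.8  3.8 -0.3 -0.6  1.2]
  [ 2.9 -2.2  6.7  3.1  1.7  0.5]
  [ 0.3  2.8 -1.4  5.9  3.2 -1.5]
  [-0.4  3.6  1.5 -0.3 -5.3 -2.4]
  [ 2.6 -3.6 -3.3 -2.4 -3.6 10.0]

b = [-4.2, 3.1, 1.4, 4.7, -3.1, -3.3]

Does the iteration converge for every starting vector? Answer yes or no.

no

Diagonal D = diag(5.5, -5.8, 6.7, 5.9, -5.3, 10); L, U strict lower/upper.
Jacobi T = -D⁻¹(L+U): T[3,5] = -(-1.5)/(5.9) = +0.2542; T[3,3] = 0.
  T[0,:] = [+0.0000 -0.5273 -0.1273 -0.0545 -0.2000 -0.6364]
  T[1,:] = [-0.5345 +0.0000 +0.6552 -0.0517 -0.1034 +0.2069]
  T[2,:] = [-0.4328 +0.3284 +0.0000 -0.4627 -0.2537 -0.0746]
  T[3,:] = [-0.0508 -0.4746 +0.2373 +0.0000 -0.5424 +0.2542]
  T[4,:] = [-0.0755 +0.6792 +0.2830 -0.0566 +0.0000 -0.4528]
  T[5,:] = [-0.2600 +0.3600 +0.3300 +0.2400 +0.3600 +0.0000]
moduli |λ_i(T)| = 1.1405, 0.7246, 0.7246, 0.4681, 0.3630, 0.2476.
ρ = 1.1405; 1.1405 > 1, so it fails to converge.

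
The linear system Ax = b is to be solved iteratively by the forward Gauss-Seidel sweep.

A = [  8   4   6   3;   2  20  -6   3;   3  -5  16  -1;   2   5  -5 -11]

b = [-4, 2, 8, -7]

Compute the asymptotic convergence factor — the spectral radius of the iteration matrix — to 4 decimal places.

Split A = D + L + U, D = diag(8, 20, 16, -11).
GS T = -(D+L)⁻¹U: row 0 first, T[0,1] = -(4)/(8) = -0.5000; later rows by forward substitution.
  T[0,:] = [+0.0000  -0.5000  -0.7500  -0.3750]
  T[1,:] = [+0.0000  +0.0500  +0.3750  -0.1125]
  T[2,:] = [+0.0000  +0.1094  +0.2578  +0.0977]
  T[3,:] = [+0.0000  -0.1179  -0.0831  -0.1637]
|roots of det(T-λI)|: 0.3621, 0.2378, 0.0198, 0.0000.
ρ = 0.3621; 0.3621 < 1, so it converges for any x₀.

0.3621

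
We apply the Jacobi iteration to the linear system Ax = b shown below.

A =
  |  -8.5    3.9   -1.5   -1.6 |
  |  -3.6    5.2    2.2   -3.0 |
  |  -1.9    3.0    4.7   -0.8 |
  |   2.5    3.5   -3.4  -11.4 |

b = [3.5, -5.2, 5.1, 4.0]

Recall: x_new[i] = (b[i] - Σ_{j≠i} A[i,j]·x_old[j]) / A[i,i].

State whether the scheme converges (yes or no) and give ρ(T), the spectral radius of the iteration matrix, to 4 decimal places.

Write A = D+L+U with D = diag(-8.5, 5.2, 4.7, -11.4).
Jacobi T = -D⁻¹(L+U): T[2,1] = -(3)/(4.7) = -0.6383; T[2,2] = 0.
  T[0,:] = [+0.0000 +0.4588 -0.1765 -0.1882]
  T[1,:] = [+0.6923 +0.0000 -0.4231 +0.5769]
  T[2,:] = [+0.4043 -0.6383 +0.0000 +0.1702]
  T[3,:] = [+0.2193 +0.3070 -0.2982 +0.0000]
|roots of det(T-λI)|: 0.8570, 0.6255, 0.2744, 0.0429.
spectral radius ρ = 0.8570; 0.8570 < 1 ⇒ converges.

yes, ρ = 0.8570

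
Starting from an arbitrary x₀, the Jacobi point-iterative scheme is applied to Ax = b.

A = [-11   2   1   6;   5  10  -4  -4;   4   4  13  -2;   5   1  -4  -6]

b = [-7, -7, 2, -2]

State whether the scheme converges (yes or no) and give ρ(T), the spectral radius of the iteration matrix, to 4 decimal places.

Diagonal D = diag(-11, 10, 13, -6); L, U strict lower/upper.
Jacobi: T = -D⁻¹(L+U), T[3,0] = -(5)/(-6) = +0.8333; T[3,3] = 0.
  T[0,:] = [+0.0000 +0.1818 +0.0909 +0.5455]
  T[1,:] = [-0.5000 +0.0000 +0.4000 +0.4000]
  T[2,:] = [-0.3077 -0.3077 +0.0000 +0.1538]
  T[3,:] = [+0.8333 +0.1667 -0.6667 +0.0000]
|λ(T)| sorted: 0.6971, 0.5699, 0.5699, 0.0216.
spectral radius ρ = 0.6971; 0.6971 < 1: convergent.

yes, ρ = 0.6971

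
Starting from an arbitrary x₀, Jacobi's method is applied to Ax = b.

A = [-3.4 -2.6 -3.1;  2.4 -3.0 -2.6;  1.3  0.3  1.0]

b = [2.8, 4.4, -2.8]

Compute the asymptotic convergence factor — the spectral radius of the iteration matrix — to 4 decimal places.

Diagonal D = diag(-3.4, -3, 1); L, U strict lower/upper.
T_J = -D⁻¹(L+U): T[2,0] = -(1.3)/(1) = -1.3000; T[2,2] = 0.
  T[0,:] = [+0.0000, -0.7647, -0.9118]
  T[1,:] = [+0.8000, +0.0000, -0.8667]
  T[2,:] = [-1.3000, -0.3000, +0.0000]
eigenvalue magnitudes: 1.1750, 0.7396, 0.7396.
spectral radius ρ = 1.1750; 1.1750 > 1 ⇒ diverges.

1.1750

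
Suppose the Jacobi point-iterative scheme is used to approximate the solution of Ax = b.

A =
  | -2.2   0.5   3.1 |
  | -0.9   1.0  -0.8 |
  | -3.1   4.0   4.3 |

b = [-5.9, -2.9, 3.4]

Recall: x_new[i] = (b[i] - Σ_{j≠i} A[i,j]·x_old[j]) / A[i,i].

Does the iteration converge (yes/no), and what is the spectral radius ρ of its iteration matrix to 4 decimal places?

no, ρ = 1.1712

A = D + L + U where D = diag(-2.2, 1, 4.3).
Jacobi T = -D⁻¹(L+U): T[2,0] = -(-3.1)/(4.3) = +0.7209; T[2,2] = 0.
  T[0,:] = [+0.0000  +0.2273  +1.4091]
  T[1,:] = [+0.9000  +0.0000  +0.8000]
  T[2,:] = [+0.7209  -0.9302  +0.0000]
|λ(T)| sorted: 1.1712, 0.9462, 0.9462.
ρ = 1.1712; 1.1712 > 1 ⇒ diverges.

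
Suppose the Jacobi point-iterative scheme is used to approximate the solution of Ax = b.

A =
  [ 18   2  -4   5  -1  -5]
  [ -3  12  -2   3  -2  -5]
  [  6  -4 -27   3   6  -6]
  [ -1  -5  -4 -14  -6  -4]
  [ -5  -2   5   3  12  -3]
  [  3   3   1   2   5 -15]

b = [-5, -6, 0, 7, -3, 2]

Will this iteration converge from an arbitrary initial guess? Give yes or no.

yes

Let D = diag(18, 12, -27, -14, 12, -15); L, U the strict triangles.
Jacobi T = -D⁻¹(L+U): T[0,4] = -(-1)/(18) = +0.0556; T[0,0] = 0.
  T[0,:] = [+0.0000  -0.1111  +0.2222  -0.2778  +0.0556  +0.2778]
  T[1,:] = [+0.2500  +0.0000  +0.1667  -0.2500  +0.1667  +0.4167]
  T[2,:] = [+0.2222  -0.1481  +0.0000  +0.1111  +0.2222  -0.2222]
  T[3,:] = [-0.0714  -0.3571  -0.2857  +0.0000  -0.4286  -0.2857]
  T[4,:] = [+0.4167  +0.1667  -0.4167  -0.2500  +0.0000  +0.2500]
  T[5,:] = [+0.2000  +0.2000  +0.0667  +0.1333  +0.3333  +0.0000]
moduli |λ_i(T)| = 0.8264, 0.5546, 0.5546, 0.1555, 0.1555, 0.0145.
ρ(T) = max|λ| = 0.8264; 0.8264 < 1, so it converges for any x₀.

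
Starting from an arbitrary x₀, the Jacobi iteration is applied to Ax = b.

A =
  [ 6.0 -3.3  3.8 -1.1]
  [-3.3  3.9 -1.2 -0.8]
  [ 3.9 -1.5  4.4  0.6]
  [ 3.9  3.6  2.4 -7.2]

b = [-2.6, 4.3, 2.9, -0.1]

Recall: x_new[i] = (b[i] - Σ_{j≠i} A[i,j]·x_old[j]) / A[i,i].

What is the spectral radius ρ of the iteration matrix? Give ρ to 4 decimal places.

1.1806

Diagonal D = diag(6, 3.9, 4.4, -7.2); L, U strict lower/upper.
Jacobi: T = -D⁻¹(L+U), T[3,0] = -(3.9)/(-7.2) = +0.5417; T[3,3] = 0.
  T[0,:] = [+0.0000, +0.5500, -0.6333, +0.1833]
  T[1,:] = [+0.8462, +0.0000, +0.3077, +0.2051]
  T[2,:] = [-0.8864, +0.3409, +0.0000, -0.1364]
  T[3,:] = [+0.5417, +0.5000, +0.3333, +0.0000]
moduli |λ_i(T)| = 1.1806, 1.0009, 0.3764, 0.1967.
ρ = 1.1806; 1.1806 > 1 ⇒ diverges.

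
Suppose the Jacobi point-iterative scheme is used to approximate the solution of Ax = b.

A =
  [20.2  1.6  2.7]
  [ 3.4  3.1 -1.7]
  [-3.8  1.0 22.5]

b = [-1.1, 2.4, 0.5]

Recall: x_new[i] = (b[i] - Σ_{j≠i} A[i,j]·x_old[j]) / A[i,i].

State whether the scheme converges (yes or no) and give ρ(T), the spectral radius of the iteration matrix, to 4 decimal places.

Diagonal D = diag(20.2, 3.1, 22.5); L, U strict lower/upper.
T_J = -D⁻¹(L+U): T[1,2] = -(-1.7)/(3.1) = +0.5484; T[1,1] = 0.
  T[0,:] = [+0.0000  -0.0792  -0.1337]
  T[1,:] = [-1.0968  +0.0000  +0.5484]
  T[2,:] = [+0.1689  -0.0444  +0.0000]
|eigenvalues of T|: 0.2948, 0.2168, 0.2168.
spectral radius ρ = 0.2948; 0.2948 < 1, so it converges for any x₀.

yes, ρ = 0.2948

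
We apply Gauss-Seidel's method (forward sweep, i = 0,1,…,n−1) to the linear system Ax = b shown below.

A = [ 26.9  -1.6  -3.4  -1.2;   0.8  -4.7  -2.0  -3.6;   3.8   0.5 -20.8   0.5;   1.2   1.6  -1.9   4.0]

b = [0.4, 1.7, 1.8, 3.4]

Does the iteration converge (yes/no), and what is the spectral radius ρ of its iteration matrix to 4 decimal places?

yes, ρ = 0.3303

Write A = D+L+U with D = diag(26.9, -4.7, -20.8, 4).
GS T = -(D+L)⁻¹U: row 0 first, T[0,2] = -(-3.4)/(26.9) = +0.1264; later rows by forward substitution.
  T[0,:] = [+0.0000, +0.0595, +0.1264, +0.0446]
  T[1,:] = [+0.0000, +0.0101, -0.4040, -0.7584]
  T[2,:] = [+0.0000, +0.0111, +0.0134, +0.0140]
  T[3,:] = [+0.0000, -0.0166, +0.1300, +0.2966]
moduli |λ_i(T)| = 0.3303, 0.0235, 0.0235, 0.0000.
spectral radius ρ = 0.3303; 0.3303 < 1 ⇒ converges.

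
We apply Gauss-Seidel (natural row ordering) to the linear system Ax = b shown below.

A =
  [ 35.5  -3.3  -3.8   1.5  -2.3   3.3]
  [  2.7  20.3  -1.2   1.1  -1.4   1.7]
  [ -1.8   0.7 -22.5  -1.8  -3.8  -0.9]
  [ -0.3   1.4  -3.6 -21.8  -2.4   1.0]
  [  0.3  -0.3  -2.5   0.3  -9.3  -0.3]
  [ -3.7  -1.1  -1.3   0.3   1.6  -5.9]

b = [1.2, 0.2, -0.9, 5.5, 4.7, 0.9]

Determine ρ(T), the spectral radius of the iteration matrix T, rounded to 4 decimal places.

Split A = D + L + U, D = diag(35.5, 20.3, -22.5, -21.8, -9.3, -5.9).
GS T = -(D+L)⁻¹U: row 0 first, T[0,3] = -(1.5)/(35.5) = -0.0423; later rows by forward substitution.
  T[0,:] = [+0.0000  +0.0930  +0.1070  -0.0423  +0.0648  -0.0930]
  T[1,:] = [+0.0000  -0.0124  +0.0449  -0.0486  +0.0603  -0.0714]
  T[2,:] = [+0.0000  -0.0078  -0.0072  -0.0781  -0.1722  -0.0348]
  T[3,:] = [+0.0000  -0.0008  +0.0026  +0.0104  -0.0787  +0.0483]
  T[4,:] = [+0.0000  +0.0055  +0.0040  +0.0215  +0.0439  -0.0220]
  T[5,:] = [+0.0000  -0.0528  -0.0727  +0.0591  -0.0060  +0.0757]
moduli |λ_i(T)| = 0.1534, 0.0569, 0.0569, 0.0444, 0.0444, 0.0000.
ρ = 0.1534; 0.1534 < 1: convergent.

0.1534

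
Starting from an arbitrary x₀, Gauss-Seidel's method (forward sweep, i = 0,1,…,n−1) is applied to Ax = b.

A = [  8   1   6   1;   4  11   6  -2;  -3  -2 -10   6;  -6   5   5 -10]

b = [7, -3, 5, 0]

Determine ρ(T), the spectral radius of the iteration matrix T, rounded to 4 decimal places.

Split A = D + L + U, D = diag(8, 11, -10, -10).
GS T = -(D+L)⁻¹U: row 0 first, T[0,2] = -(6)/(8) = -0.7500; later rows by forward substitution.
  T[0,:] = [+0.0000 -0.1250 -0.7500 -0.1250]
  T[1,:] = [+0.0000 +0.0455 -0.2727 +0.2273]
  T[2,:] = [+0.0000 +0.0284 +0.2795 +0.5920]
  T[3,:] = [+0.0000 +0.1119 +0.4534 +0.4847]
|eigenvalues of T|: 0.9076, 0.2205, 0.1226, 0.0000.
ρ = 0.9076; 0.9076 < 1 ⇒ converges.

0.9076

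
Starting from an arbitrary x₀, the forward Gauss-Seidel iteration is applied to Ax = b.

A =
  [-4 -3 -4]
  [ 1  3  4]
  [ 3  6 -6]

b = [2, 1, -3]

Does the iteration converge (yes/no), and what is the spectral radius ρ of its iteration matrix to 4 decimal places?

no, ρ = 1.5687

Write A = D+L+U with D = diag(-4, 3, -6).
GS T = -(D+L)⁻¹U: row 0 first, T[0,1] = -(-3)/(-4) = -0.7500; later rows by forward substitution.
  T[0,:] = [+0.0000, -0.7500, -1.0000]
  T[1,:] = [+0.0000, +0.2500, -1.0000]
  T[2,:] = [+0.0000, -0.1250, -1.5000]
eigenvalue magnitudes: 1.5687, 0.3187, 0.0000.
ρ = 1.5687; 1.5687 > 1, so it fails to converge.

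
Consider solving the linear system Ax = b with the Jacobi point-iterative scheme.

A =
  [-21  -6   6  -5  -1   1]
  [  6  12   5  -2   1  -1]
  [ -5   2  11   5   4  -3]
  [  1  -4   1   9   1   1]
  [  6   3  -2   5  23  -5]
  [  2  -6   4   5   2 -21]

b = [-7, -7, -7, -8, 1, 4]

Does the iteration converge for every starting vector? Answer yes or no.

yes

A = D + L + U where D = diag(-21, 12, 11, 9, 23, -21).
T_J = -D⁻¹(L+U): T[4,0] = -(6)/(23) = -0.2609; T[4,4] = 0.
  T[0,:] = [+0.0000 -0.2857 +0.2857 -0.2381 -0.0476 +0.0476]
  T[1,:] = [-0.5000 +0.0000 -0.4167 +0.1667 -0.0833 +0.0833]
  T[2,:] = [+0.4545 -0.1818 +0.0000 -0.4545 -0.3636 +0.2727]
  T[3,:] = [-0.1111 +0.4444 -0.1111 +0.0000 -0.1111 -0.1111]
  T[4,:] = [-0.2609 -0.1304 +0.0870 -0.2174 +0.0000 +0.2174]
  T[5,:] = [+0.0952 -0.2857 +0.1905 +0.2381 +0.0952 +0.0000]
eigenvalue magnitudes: 0.9323, 0.5110, 0.5110, 0.3609, 0.1578, 0.1578.
spectral radius ρ = 0.9323; 0.9323 < 1, so it converges for any x₀.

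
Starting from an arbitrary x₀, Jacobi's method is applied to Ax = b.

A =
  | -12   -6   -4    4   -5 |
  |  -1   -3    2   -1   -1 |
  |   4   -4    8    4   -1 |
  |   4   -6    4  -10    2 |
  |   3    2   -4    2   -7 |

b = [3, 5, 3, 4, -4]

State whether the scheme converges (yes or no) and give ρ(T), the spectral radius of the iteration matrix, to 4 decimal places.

Split A = D + L + U, D = diag(-12, -3, 8, -10, -7).
T_J = -D⁻¹(L+U): T[0,4] = -(-5)/(-12) = -0.4167; T[0,0] = 0.
  T[0,:] = [+0.0000  -0.5000  -0.3333  +0.3333  -0.4167]
  T[1,:] = [-0.3333  +0.0000  +0.6667  -0.3333  -0.3333]
  T[2,:] = [-0.5000  +0.5000  +0.0000  -0.5000  +0.1250]
  T[3,:] = [+0.4000  -0.6000  +0.4000  +0.0000  +0.2000]
  T[4,:] = [+0.4286  +0.2857  -0.5714  +0.2857  +0.0000]
|roots of det(T-λI)|: 1.1583, 0.6194, 0.6194, 0.3327, 0.3327.
spectral radius ρ = 1.1583; 1.1583 > 1, so it fails to converge.

no, ρ = 1.1583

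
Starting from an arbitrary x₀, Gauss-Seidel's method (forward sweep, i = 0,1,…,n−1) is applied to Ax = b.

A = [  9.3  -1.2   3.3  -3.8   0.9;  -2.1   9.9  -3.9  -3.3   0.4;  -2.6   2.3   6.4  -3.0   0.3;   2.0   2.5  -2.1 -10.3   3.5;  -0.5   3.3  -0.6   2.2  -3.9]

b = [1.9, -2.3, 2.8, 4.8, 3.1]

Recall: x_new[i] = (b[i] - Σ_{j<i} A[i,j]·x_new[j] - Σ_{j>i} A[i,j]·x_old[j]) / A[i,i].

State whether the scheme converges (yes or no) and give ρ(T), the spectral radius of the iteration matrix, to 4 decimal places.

A = D + L + U where D = diag(9.3, 9.9, 6.4, -10.3, -3.9).
T_GS = -(D+L)⁻¹U: row 0 first, T[0,2] = -(3.3)/(9.3) = -0.3548; later rows by forward substitution.
  T[0,:] = [+0.0000  +0.1290  -0.3548  +0.4086  -0.0968]
  T[1,:] = [+0.0000  +0.0274  +0.3187  +0.4200  -0.0609]
  T[2,:] = [+0.0000  +0.0426  -0.2587  +0.4838  -0.0643]
  T[3,:] = [+0.0000  +0.0230  +0.0612  +0.0826  +0.3193]
  T[4,:] = [+0.0000  +0.0130  +0.3894  +0.2752  +0.1509]
|roots of det(T-λI)|: 0.5461, 0.3755, 0.3755, 0.0135, 0.0000.
spectral radius ρ = 0.5461; 0.5461 < 1, so it converges for any x₀.

yes, ρ = 0.5461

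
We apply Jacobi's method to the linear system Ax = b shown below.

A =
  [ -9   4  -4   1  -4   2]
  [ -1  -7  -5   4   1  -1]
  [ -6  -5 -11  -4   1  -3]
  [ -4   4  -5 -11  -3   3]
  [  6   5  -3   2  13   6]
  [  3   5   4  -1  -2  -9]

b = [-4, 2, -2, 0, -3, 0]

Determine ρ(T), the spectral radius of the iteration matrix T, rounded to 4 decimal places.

Split A = D + L + U, D = diag(-9, -7, -11, -11, 13, -9).
T_J = -D⁻¹(L+U): T[4,3] = -(2)/(13) = -0.1538; T[4,4] = 0.
  T[0,:] = [+0.0000 +0.4444 -0.4444 +0.1111 -0.4444 +0.2222]
  T[1,:] = [-0.1429 +0.0000 -0.7143 +0.5714 +0.1429 -0.1429]
  T[2,:] = [-0.5455 -0.4545 +0.0000 -0.3636 +0.0909 -0.2727]
  T[3,:] = [-0.3636 +0.3636 -0.4545 +0.0000 -0.2727 +0.2727]
  T[4,:] = [-0.4615 -0.3846 +0.2308 -0.1538 +0.0000 -0.4615]
  T[5,:] = [+0.3333 +0.5556 +0.4444 -0.1111 -0.2222 +0.0000]
moduli |λ_i(T)| = 1.1973, 0.6501, 0.3890, 0.3702, 0.3702, 0.2703.
ρ(T) = max|λ| = 1.1973; 1.1973 > 1: divergent.

1.1973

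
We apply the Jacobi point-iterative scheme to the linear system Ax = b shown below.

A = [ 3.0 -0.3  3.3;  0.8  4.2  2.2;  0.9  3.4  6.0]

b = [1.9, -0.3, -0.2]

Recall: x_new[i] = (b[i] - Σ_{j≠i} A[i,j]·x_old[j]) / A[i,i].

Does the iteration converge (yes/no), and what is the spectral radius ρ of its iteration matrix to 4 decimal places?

yes, ρ = 0.7664

A = D + L + U where D = diag(3, 4.2, 6).
Jacobi T = -D⁻¹(L+U): T[2,1] = -(3.4)/(6) = -0.5667; T[2,2] = 0.
  T[0,:] = [+0.0000, +0.1000, -1.1000]
  T[1,:] = [-0.1905, +0.0000, -0.5238]
  T[2,:] = [-0.1500, -0.5667, +0.0000]
|λ(T)| sorted: 0.7664, 0.4301, 0.3363.
ρ(T) = max|λ| = 0.7664; 0.7664 < 1: convergent.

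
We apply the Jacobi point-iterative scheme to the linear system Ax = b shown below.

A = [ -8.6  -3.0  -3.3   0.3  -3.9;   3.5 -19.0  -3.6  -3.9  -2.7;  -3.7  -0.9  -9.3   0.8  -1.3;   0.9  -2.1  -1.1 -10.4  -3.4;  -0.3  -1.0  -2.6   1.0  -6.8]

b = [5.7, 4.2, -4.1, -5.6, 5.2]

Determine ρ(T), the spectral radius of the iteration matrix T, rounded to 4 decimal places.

0.5931

Let D = diag(-8.6, -19, -9.3, -10.4, -6.8); L, U the strict triangles.
T_J = -D⁻¹(L+U): T[3,2] = -(-1.1)/(-10.4) = -0.1058; T[3,3] = 0.
  T[0,:] = [+0.0000, -0.3488, -0.3837, +0.0349, -0.4535]
  T[1,:] = [+0.1842, +0.0000, -0.1895, -0.2053, -0.1421]
  T[2,:] = [-0.3978, -0.0968, +0.0000, +0.0860, -0.1398]
  T[3,:] = [+0.0865, -0.2019, -0.1058, +0.0000, -0.3269]
  T[4,:] = [-0.0441, -0.1471, -0.3824, +0.1471, +0.0000]
|eigenvalues of T|: 0.5931, 0.3240, 0.3240, 0.0600, 0.0600.
ρ(T) = max|λ| = 0.5931; 0.5931 < 1, so it converges for any x₀.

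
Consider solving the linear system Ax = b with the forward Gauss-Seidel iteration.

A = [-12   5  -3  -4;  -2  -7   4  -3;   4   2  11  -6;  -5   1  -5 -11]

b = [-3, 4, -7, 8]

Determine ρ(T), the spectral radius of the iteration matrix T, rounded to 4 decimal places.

0.6146

Split A = D + L + U, D = diag(-12, -7, 11, -11).
T_GS = -(D+L)⁻¹U: row 0 first, T[0,3] = -(-4)/(-12) = -0.3333; later rows by forward substitution.
  T[0,:] = [+0.0000, +0.4167, -0.2500, -0.3333]
  T[1,:] = [+0.0000, -0.1190, +0.6429, -0.3333]
  T[2,:] = [+0.0000, -0.1299, -0.0260, +0.7273]
  T[3,:] = [+0.0000, -0.1412, +0.1839, -0.2094]
|roots of det(T-λI)|: 0.6146, 0.3099, 0.3099, 0.0000.
ρ(T) = max|λ| = 0.6146; 0.6146 < 1: convergent.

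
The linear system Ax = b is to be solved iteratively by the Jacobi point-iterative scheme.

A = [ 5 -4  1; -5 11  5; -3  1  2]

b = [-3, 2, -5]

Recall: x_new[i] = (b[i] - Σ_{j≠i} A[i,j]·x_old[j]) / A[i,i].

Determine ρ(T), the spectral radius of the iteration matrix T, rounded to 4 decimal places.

0.9151

Split A = D + L + U, D = diag(5, 11, 2).
T_J = -D⁻¹(L+U): T[0,1] = -(-4)/(5) = +0.8000; T[0,0] = 0.
  T[0,:] = [+0.0000 +0.8000 -0.2000]
  T[1,:] = [+0.4545 +0.0000 -0.4545]
  T[2,:] = [+1.5000 -0.5000 +0.0000]
eigenvalue magnitudes: 0.9151, 0.7392, 0.7392.
ρ(T) = max|λ| = 0.9151; 0.9151 < 1 ⇒ converges.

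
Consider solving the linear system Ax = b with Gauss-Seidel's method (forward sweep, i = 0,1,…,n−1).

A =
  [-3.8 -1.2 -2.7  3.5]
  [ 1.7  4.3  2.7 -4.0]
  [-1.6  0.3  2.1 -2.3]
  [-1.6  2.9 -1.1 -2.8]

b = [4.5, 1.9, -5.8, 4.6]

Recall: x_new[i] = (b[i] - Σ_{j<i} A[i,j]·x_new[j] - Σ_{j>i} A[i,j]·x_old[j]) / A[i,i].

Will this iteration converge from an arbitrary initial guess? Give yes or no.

Split A = D + L + U, D = diag(-3.8, 4.3, 2.1, -2.8).
GS T = -(D+L)⁻¹U: row 0 first, T[0,2] = -(-2.7)/(-3.8) = -0.7105; later rows by forward substitution.
  T[0,:] = [+0.0000  -0.3158  -0.7105  +0.9211]
  T[1,:] = [+0.0000  +0.1248  -0.3470  +0.5661]
  T[2,:] = [+0.0000  -0.2584  -0.4918  +1.7161]
  T[3,:] = [+0.0000  +0.4113  +0.2398  -0.6142]
eigenvalue magnitudes: 1.4377, 0.2938, 0.2938, 0.0000.
spectral radius ρ = 1.4377; 1.4377 > 1: divergent.

no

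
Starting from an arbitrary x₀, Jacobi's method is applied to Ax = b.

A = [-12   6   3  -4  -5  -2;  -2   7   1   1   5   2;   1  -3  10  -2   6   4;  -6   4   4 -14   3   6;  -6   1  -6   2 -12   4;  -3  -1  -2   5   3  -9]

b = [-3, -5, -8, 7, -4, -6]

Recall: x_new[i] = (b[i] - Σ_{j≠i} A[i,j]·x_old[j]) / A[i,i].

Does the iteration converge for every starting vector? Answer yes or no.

Let D = diag(-12, 7, 10, -14, -12, -9); L, U the strict triangles.
Jacobi T = -D⁻¹(L+U): T[4,1] = -(1)/(-12) = +0.0833; T[4,4] = 0.
  T[0,:] = [+0.0000 +0.5000 +0.2500 -0.3333 -0.4167 -0.1667]
  T[1,:] = [+0.2857 +0.0000 -0.1429 -0.1429 -0.7143 -0.2857]
  T[2,:] = [-0.1000 +0.3000 +0.0000 +0.2000 -0.6000 -0.4000]
  T[3,:] = [-0.4286 +0.2857 +0.2857 +0.0000 +0.2143 +0.4286]
  T[4,:] = [-0.5000 +0.0833 -0.5000 +0.1667 +0.0000 +0.3333]
  T[5,:] = [-0.3333 -0.1111 -0.2222 +0.5556 +0.3333 +0.0000]
|eigenvalues of T|: 1.2887, 0.6259, 0.5781, 0.5781, 0.3240, 0.0125.
ρ(T) = max|λ| = 1.2887; 1.2887 > 1, so it fails to converge.

no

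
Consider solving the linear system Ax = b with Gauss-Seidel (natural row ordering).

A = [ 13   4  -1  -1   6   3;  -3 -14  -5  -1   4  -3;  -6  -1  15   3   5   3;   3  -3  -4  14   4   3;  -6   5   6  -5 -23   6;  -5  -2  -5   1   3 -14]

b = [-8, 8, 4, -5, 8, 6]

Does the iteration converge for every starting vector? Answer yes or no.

Write A = D+L+U with D = diag(13, -14, 15, 14, -23, -14).
GS T = -(D+L)⁻¹U: row 0 first, T[0,5] = -(3)/(13) = -0.2308; later rows by forward substitution.
  T[0,:] = [+0.0000, -0.3077, +0.0769, +0.0769, -0.4615, -0.2308]
  T[1,:] = [+0.0000, +0.0659, -0.3736, -0.0879, +0.3846, -0.1648]
  T[2,:] = [+0.0000, -0.1187, +0.0059, -0.1751, -0.4923, -0.3033]
  T[3,:] = [+0.0000, +0.0462, -0.0949, -0.0853, -0.2451, -0.2868]
  T[4,:] = [+0.0000, +0.0536, -0.0791, -0.0663, +0.1289, +0.2685]
  T[5,:] = [+0.0000, +0.1576, +0.0001, +0.0273, +0.2958, +0.2513]
|eigenvalues of T|: 0.6594, 0.2559, 0.1958, 0.1958, 0.0904, 0.0000.
ρ(T) = max|λ| = 0.6594; 0.6594 < 1: convergent.

yes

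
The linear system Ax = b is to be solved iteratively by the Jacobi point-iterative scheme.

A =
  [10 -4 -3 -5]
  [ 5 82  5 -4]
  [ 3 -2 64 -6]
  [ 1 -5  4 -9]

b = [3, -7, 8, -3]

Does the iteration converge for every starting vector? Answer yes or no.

yes

Write A = D+L+U with D = diag(10, 82, 64, -9).
T_J = -D⁻¹(L+U): T[2,3] = -(-6)/(64) = +0.0938; T[2,2] = 0.
  T[0,:] = [+0.0000  +0.4000  +0.3000  +0.5000]
  T[1,:] = [-0.0610  +0.0000  -0.0610  +0.0488]
  T[2,:] = [-0.0469  +0.0312  +0.0000  +0.0938]
  T[3,:] = [+0.1111  -0.5556  +0.4444  +0.0000]
|λ(T)| sorted: 0.2901, 0.2383, 0.2383, 0.0081.
ρ(T) = max|λ| = 0.2901; 0.2901 < 1: convergent.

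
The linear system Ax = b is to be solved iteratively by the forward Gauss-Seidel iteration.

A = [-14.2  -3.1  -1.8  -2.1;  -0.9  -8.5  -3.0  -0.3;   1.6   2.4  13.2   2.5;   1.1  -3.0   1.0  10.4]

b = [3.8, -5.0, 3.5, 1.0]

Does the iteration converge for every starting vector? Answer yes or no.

yes

Let D = diag(-14.2, -8.5, 13.2, 10.4); L, U the strict triangles.
Gauss-Seidel: T = -(D+L)⁻¹U, row 0 first, T[0,1] = -(-3.1)/(-14.2) = -0.2183; later rows by forward substitution.
  T[0,:] = [+0.0000  -0.2183  -0.1268  -0.1479]
  T[1,:] = [+0.0000  +0.0231  -0.3395  -0.0196]
  T[2,:] = [+0.0000  +0.0223  +0.0771  -0.1679]
  T[3,:] = [+0.0000  +0.0276  -0.0919  +0.0261]
eigenvalue magnitudes: 0.1865, 0.0910, 0.0910, 0.0000.
spectral radius ρ = 0.1865; 0.1865 < 1, so it converges for any x₀.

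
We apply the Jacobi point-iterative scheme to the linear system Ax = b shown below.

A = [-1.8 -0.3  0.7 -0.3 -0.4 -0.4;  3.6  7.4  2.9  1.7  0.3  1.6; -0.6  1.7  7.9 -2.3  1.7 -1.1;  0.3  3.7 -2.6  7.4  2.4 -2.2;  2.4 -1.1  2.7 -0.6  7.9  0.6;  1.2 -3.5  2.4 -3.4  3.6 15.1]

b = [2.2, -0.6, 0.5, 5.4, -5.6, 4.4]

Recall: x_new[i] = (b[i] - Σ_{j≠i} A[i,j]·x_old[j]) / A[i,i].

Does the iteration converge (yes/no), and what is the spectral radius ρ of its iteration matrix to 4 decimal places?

yes, ρ = 0.8381

A = D + L + U where D = diag(-1.8, 7.4, 7.9, 7.4, 7.9, 15.1).
Jacobi: T = -D⁻¹(L+U), T[1,4] = -(0.3)/(7.4) = -0.0405; T[1,1] = 0.
  T[0,:] = [+0.0000  -0.1667  +0.3889  -0.1667  -0.2222  -0.2222]
  T[1,:] = [-0.4865  +0.0000  -0.3919  -0.2297  -0.0405  -0.2162]
  T[2,:] = [+0.0759  -0.2152  +0.0000  +0.2911  -0.2152  +0.1392]
  T[3,:] = [-0.0405  -0.5000  +0.3514  +0.0000  -0.3243  +0.2973]
  T[4,:] = [-0.3038  +0.1392  -0.3418  +0.0759  +0.0000  -0.0759]
  T[5,:] = [-0.0795  +0.2318  -0.1589  +0.2252  -0.2384  +0.0000]
|eigenvalues of T|: 0.8381, 0.4759, 0.4759, 0.2438, 0.1855, 0.1855.
ρ = 0.8381; 0.8381 < 1, so it converges for any x₀.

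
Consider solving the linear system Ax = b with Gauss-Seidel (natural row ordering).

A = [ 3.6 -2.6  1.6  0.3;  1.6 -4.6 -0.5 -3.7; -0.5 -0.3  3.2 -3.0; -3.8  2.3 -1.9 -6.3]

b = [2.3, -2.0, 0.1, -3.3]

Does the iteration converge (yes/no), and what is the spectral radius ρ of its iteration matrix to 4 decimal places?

yes, ρ = 0.9112

Split A = D + L + U, D = diag(3.6, -4.6, 3.2, -6.3).
Gauss-Seidel: T = -(D+L)⁻¹U, row 0 first, T[0,1] = -(-2.6)/(3.6) = +0.7222; later rows by forward substitution.
  T[0,:] = [+0.0000, +0.7222, -0.4444, -0.0833]
  T[1,:] = [+0.0000, +0.2512, -0.2633, -0.8333]
  T[2,:] = [+0.0000, +0.1364, -0.0941, +0.8464]
  T[3,:] = [+0.0000, -0.3851, +0.2003, -0.5092]
eigenvalue magnitudes: 0.9112, 0.6357, 0.0766, 0.0000.
ρ(T) = max|λ| = 0.9112; 0.9112 < 1: convergent.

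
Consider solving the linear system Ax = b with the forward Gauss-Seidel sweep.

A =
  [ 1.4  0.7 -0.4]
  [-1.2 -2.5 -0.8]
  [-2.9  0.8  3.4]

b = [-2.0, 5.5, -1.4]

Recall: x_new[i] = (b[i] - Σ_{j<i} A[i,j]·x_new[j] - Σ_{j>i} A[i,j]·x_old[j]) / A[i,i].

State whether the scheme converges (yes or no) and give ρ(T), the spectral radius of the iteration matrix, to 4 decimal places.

Write A = D+L+U with D = diag(1.4, -2.5, 3.4).
T_GS = -(D+L)⁻¹U: row 0 first, T[0,1] = -(0.7)/(1.4) = -0.5000; later rows by forward substitution.
  T[0,:] = [+0.0000, -0.5000, +0.2857]
  T[1,:] = [+0.0000, +0.2400, -0.4571]
  T[2,:] = [+0.0000, -0.4829, +0.3513]
|λ(T)| sorted: 0.7688, 0.1775, 0.0000.
ρ(T) = max|λ| = 0.7688; 0.7688 < 1, so it converges for any x₀.

yes, ρ = 0.7688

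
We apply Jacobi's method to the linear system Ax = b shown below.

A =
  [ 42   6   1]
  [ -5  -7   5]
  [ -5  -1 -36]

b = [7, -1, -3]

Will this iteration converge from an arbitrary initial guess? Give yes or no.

yes

A = D + L + U where D = diag(42, -7, -36).
T_J = -D⁻¹(L+U): T[0,2] = -(1)/(42) = -0.0238; T[0,0] = 0.
  T[0,:] = [+0.0000, -0.1429, -0.0238]
  T[1,:] = [-0.7143, +0.0000, +0.7143]
  T[2,:] = [-0.1389, -0.0278, +0.0000]
|eigenvalues of T|: 0.3526, 0.1971, 0.1971.
ρ = 0.3526; 0.3526 < 1 ⇒ converges.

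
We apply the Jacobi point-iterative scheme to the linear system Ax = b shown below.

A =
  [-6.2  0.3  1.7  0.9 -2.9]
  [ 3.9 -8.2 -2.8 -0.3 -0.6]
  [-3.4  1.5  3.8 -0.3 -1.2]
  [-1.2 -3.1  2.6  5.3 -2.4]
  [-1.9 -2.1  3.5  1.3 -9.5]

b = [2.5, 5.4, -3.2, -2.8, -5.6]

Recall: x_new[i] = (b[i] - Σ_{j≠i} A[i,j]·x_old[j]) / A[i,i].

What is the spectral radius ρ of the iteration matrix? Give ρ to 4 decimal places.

Let D = diag(-6.2, -8.2, 3.8, 5.3, -9.5); L, U the strict triangles.
Jacobi T = -D⁻¹(L+U): T[1,2] = -(-2.8)/(-8.2) = -0.3415; T[1,1] = 0.
  T[0,:] = [+0.0000  +0.0484  +0.2742  +0.1452  -0.4677]
  T[1,:] = [+0.4756  +0.0000  -0.3415  -0.0366  -0.0732]
  T[2,:] = [+0.8947  -0.3947  +0.0000  +0.0789  +0.3158]
  T[3,:] = [+0.2264  +0.5849  -0.4906  +0.0000  +0.4528]
  T[4,:] = [-0.2000  -0.2211  +0.3684  +0.1368  +0.0000]
|eigenvalues of T|: 0.9284, 0.5152, 0.5152, 0.2245, 0.2010.
ρ(T) = max|λ| = 0.9284; 0.9284 < 1, so it converges for any x₀.

0.9284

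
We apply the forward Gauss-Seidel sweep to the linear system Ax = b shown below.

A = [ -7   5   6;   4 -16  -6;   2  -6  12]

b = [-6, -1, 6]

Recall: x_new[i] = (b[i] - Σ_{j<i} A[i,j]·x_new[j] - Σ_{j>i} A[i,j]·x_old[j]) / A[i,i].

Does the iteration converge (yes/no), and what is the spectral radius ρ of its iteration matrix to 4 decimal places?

yes, ρ = 0.2348

Diagonal D = diag(-7, -16, 12); L, U strict lower/upper.
GS T = -(D+L)⁻¹U: row 0 first, T[0,2] = -(6)/(-7) = +0.8571; later rows by forward substitution.
  T[0,:] = [+0.0000  +0.7143  +0.8571]
  T[1,:] = [+0.0000  +0.1786  -0.1607]
  T[2,:] = [+0.0000  -0.0298  -0.2232]
moduli |λ_i(T)| = 0.2348, 0.1901, 0.0000.
ρ = 0.2348; 0.2348 < 1: convergent.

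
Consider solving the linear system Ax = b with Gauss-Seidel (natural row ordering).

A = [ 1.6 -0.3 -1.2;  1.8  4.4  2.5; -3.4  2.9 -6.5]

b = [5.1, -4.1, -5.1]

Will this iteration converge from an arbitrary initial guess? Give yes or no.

Split A = D + L + U, D = diag(1.6, 4.4, -6.5).
GS T = -(D+L)⁻¹U: row 0 first, T[0,1] = -(-0.3)/(1.6) = +0.1875; later rows by forward substitution.
  T[0,:] = [+0.0000, +0.1875, +0.7500]
  T[1,:] = [+0.0000, -0.0767, -0.8750]
  T[2,:] = [+0.0000, -0.1323, -0.7827]
|eigenvalues of T|: 0.9200, 0.0606, 0.0000.
spectral radius ρ = 0.9200; 0.9200 < 1 ⇒ converges.

yes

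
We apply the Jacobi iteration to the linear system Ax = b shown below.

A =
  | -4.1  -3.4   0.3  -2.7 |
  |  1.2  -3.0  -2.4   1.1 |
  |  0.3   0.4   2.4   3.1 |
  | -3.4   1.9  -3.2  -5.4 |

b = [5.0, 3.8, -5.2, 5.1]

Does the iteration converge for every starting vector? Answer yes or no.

Diagonal D = diag(-4.1, -3, 2.4, -5.4); L, U strict lower/upper.
Jacobi: T = -D⁻¹(L+U), T[1,3] = -(1.1)/(-3) = +0.3667; T[1,1] = 0.
  T[0,:] = [+0.0000, -0.8293, +0.0732, -0.6585]
  T[1,:] = [+0.4000, +0.0000, -0.8000, +0.3667]
  T[2,:] = [-0.1250, -0.1667, +0.0000, -1.2917]
  T[3,:] = [-0.6296, +0.3519, -0.5926, +0.0000]
|eigenvalues of T|: 1.3361, 1.1181, 0.6632, 0.6632.
spectral radius ρ = 1.3361; 1.3361 > 1, so it fails to converge.

no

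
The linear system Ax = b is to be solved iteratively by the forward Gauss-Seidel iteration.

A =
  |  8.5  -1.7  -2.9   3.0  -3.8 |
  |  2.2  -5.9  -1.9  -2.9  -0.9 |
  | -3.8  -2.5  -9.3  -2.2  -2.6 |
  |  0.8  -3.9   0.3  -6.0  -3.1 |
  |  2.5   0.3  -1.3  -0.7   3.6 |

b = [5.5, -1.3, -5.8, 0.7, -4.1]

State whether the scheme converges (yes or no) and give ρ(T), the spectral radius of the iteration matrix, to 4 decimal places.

yes, ρ = 0.6991

A = D + L + U where D = diag(8.5, -5.9, -9.3, -6, 3.6).
Gauss-Seidel: T = -(D+L)⁻¹U, row 0 first, T[0,2] = -(-2.9)/(8.5) = +0.3412; later rows by forward substitution.
  T[0,:] = [+0.0000  +0.2000  +0.3412  -0.3529  +0.4471]
  T[1,:] = [+0.0000  +0.0746  -0.1948  -0.6231  +0.0142]
  T[2,:] = [+0.0000  -0.1018  -0.0870  +0.0752  -0.4660]
  T[3,:] = [+0.0000  -0.0269  +0.1678  +0.3617  -0.4896]
  T[4,:] = [+0.0000  -0.1871  -0.2195  +0.3945  -0.5751]
moduli |λ_i(T)| = 0.6991, 0.3741, 0.3741, 0.0559, 0.0000.
spectral radius ρ = 0.6991; 0.6991 < 1 ⇒ converges.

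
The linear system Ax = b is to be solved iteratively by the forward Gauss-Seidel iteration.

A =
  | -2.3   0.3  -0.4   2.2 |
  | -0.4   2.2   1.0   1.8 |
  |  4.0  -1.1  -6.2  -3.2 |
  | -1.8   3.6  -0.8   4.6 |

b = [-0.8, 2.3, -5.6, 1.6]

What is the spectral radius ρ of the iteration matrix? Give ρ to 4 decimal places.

0.9278

Write A = D+L+U with D = diag(-2.3, 2.2, -6.2, 4.6).
T_GS = -(D+L)⁻¹U: row 0 first, T[0,2] = -(-0.4)/(-2.3) = -0.1739; later rows by forward substitution.
  T[0,:] = [+0.0000 +0.1304 -0.1739 +0.9565]
  T[1,:] = [+0.0000 +0.0237 -0.4862 -0.6443]
  T[2,:] = [+0.0000 +0.0799 -0.0259 +0.2153]
  T[3,:] = [+0.0000 +0.0464 +0.3079 +0.9159]
eigenvalue magnitudes: 0.9278, 0.1136, 0.1136, 0.0000.
ρ = 0.9278; 0.9278 < 1: convergent.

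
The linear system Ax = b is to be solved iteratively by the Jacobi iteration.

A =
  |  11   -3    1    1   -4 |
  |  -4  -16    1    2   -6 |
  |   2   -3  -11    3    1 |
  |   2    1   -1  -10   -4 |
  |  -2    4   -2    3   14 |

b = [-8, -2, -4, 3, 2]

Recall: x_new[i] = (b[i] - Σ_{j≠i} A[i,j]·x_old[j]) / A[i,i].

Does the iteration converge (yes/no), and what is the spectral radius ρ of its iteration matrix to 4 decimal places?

yes, ρ = 0.5468

Split A = D + L + U, D = diag(11, -16, -11, -10, 14).
Jacobi: T = -D⁻¹(L+U), T[1,3] = -(2)/(-16) = +0.1250; T[1,1] = 0.
  T[0,:] = [+0.0000 +0.2727 -0.0909 -0.0909 +0.3636]
  T[1,:] = [-0.2500 +0.0000 +0.0625 +0.1250 -0.3750]
  T[2,:] = [+0.1818 -0.2727 +0.0000 +0.2727 +0.0909]
  T[3,:] = [+0.2000 +0.1000 -0.1000 +0.0000 -0.4000]
  T[4,:] = [+0.1429 -0.2857 +0.1429 -0.2143 +0.0000]
eigenvalue magnitudes: 0.5468, 0.4537, 0.3693, 0.3693, 0.0231.
ρ(T) = max|λ| = 0.5468; 0.5468 < 1, so it converges for any x₀.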